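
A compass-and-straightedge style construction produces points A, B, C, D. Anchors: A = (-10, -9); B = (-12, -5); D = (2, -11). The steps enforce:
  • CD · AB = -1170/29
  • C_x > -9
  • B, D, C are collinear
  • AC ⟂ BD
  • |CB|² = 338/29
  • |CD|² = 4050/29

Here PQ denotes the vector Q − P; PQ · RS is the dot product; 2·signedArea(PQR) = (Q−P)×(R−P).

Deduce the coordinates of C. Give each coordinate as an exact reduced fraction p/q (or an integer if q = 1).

C = (-257/29, -184/29)

1. C_x = -257/29  [B, D, C are collinear ∩ AC ⟂ BD]
2. C_y = -184/29  [B, D, C are collinear ∩ AC ⟂ BD]
   → C = (-257/29, -184/29)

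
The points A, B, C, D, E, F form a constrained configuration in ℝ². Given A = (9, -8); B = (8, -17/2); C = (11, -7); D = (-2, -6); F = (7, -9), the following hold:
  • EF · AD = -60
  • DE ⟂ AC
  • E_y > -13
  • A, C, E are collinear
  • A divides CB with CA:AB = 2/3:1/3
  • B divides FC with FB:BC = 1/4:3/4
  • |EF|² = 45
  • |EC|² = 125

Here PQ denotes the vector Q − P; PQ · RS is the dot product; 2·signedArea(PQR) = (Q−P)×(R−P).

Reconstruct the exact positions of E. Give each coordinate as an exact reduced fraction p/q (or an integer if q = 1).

E = (1, -12)

1. E_x = 1  [A, C, E are collinear ∩ DE ⟂ AC]
2. E_y = -12  [A, C, E are collinear ∩ DE ⟂ AC]
   → E = (1, -12)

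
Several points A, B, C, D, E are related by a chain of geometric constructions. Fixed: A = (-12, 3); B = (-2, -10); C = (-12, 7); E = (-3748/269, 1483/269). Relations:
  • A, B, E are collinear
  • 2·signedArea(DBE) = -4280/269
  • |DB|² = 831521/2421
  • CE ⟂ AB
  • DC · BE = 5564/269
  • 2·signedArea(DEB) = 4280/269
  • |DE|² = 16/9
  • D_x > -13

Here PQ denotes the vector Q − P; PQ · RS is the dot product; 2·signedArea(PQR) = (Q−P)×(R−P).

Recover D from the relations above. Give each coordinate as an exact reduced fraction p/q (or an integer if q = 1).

D = (-10204/807, 1391/269)

1. D_x = -10204/807  [2·signedArea(DBE) = -4280/269 ∩ DC · BE = 5564/269]
2. D_y = 1391/269  [2·signedArea(DBE) = -4280/269 ∩ DC · BE = 5564/269]
   → D = (-10204/807, 1391/269)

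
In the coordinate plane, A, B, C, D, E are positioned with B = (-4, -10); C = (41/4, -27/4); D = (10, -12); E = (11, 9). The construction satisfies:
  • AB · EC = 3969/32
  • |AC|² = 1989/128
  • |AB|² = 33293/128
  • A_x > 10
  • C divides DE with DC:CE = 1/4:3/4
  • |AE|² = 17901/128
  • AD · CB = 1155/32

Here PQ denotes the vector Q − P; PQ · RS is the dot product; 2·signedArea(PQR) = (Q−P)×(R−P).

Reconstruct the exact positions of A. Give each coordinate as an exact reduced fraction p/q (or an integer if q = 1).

A = (167/16, -45/16)

1. A_x = 167/16  [AB · EC = 3969/32 ∩ AD · CB = 1155/32]
2. A_y = -45/16  [AB · EC = 3969/32 ∩ AD · CB = 1155/32]
   → A = (167/16, -45/16)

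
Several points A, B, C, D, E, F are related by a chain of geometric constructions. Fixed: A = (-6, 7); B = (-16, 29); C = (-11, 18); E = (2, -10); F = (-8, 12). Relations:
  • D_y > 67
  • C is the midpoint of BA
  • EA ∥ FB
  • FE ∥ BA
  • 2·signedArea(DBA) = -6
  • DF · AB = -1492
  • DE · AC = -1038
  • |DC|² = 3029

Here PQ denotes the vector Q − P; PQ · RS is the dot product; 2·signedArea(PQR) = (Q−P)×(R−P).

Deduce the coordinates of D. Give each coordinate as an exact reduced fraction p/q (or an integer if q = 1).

D = (-34, 68)

1. D_x = -34  [DE · AC = -1038 ∩ 2·signedArea(DBA) = -6]
2. D_y = 68  [DE · AC = -1038 ∩ 2·signedArea(DBA) = -6]
   → D = (-34, 68)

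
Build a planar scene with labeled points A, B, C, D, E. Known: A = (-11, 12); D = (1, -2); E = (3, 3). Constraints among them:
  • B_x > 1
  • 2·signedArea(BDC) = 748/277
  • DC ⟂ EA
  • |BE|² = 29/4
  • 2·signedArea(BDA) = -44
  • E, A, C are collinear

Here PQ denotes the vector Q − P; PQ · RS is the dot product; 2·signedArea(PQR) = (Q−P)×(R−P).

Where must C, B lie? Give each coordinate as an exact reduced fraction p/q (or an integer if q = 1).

1. C_x = 1069/277  [E, A, C are collinear ∩ DC ⟂ EA]
2. C_y = 678/277  [E, A, C are collinear ∩ DC ⟂ EA]
   → C = (1069/277, 678/277)
3. B_x = 2  [2·signedArea(BDC) = 748/277 ∩ 2·signedArea(BDA) = -44]
4. B_y = 1/2  [2·signedArea(BDC) = 748/277 ∩ 2·signedArea(BDA) = -44]
   → B = (2, 1/2)

B = (2, 1/2)
C = (1069/277, 678/277)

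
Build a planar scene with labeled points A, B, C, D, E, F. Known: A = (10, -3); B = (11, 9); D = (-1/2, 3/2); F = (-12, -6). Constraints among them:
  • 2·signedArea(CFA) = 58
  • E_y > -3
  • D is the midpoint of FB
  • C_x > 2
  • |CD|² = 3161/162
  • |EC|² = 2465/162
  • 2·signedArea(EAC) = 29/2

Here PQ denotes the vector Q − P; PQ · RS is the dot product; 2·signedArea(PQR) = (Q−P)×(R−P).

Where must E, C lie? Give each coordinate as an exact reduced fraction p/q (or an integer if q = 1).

C = (26/9, -4/3)
E = (-5/6, -5/2)

1. C_x = 26/9  [line -3·x + 22·y + 38 = 0 ∩ |CD|² = 3161/162]
2. C_y = -4/3  [line -3·x + 22·y + 38 = 0 ∩ |CD|² = 3161/162]
   → C = (26/9, -4/3)
3. E_x = -5/6  [line -5/3·x + -64/9·y + -115/6 = 0 ∩ |EC|² = 2465/162]
4. E_y = -5/2  [line -5/3·x + -64/9·y + -115/6 = 0 ∩ |EC|² = 2465/162]
   → E = (-5/6, -5/2)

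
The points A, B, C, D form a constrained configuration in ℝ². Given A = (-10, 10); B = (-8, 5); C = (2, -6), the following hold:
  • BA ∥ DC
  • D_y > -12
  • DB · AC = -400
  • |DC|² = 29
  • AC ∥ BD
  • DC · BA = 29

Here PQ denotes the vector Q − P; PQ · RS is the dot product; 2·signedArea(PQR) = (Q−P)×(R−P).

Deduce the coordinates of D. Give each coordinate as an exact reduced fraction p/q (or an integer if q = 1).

D = (4, -11)

1. D_x = 4  [BA ∥ DC ∩ AC ∥ BD]
2. D_y = -11  [BA ∥ DC ∩ AC ∥ BD]
   → D = (4, -11)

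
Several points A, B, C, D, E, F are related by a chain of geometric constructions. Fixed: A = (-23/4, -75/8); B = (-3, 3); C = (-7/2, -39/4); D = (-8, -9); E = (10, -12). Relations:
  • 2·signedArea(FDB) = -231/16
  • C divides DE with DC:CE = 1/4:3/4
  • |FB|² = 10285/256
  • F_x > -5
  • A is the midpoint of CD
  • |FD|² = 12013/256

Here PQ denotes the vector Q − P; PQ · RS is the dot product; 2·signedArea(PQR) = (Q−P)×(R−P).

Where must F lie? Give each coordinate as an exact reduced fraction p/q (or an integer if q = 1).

F = (-35/8, -51/16)

1. F_x = -35/8  [line -12·x + 5·y + -585/16 = 0 ∩ |FD|² = 12013/256]
2. F_y = -51/16  [line -12·x + 5·y + -585/16 = 0 ∩ |FD|² = 12013/256]
   → F = (-35/8, -51/16)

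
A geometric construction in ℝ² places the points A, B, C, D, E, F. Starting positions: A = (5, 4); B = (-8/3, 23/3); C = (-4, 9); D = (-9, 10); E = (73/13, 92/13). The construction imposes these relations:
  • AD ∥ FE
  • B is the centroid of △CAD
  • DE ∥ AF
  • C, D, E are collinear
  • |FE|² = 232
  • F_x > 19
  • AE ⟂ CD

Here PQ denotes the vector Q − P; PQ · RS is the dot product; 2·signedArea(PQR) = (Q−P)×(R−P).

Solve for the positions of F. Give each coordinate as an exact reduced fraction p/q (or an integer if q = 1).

F = (255/13, 14/13)

1. F_x = 255/13  [AD ∥ FE ∩ DE ∥ AF]
2. F_y = 14/13  [AD ∥ FE ∩ DE ∥ AF]
   → F = (255/13, 14/13)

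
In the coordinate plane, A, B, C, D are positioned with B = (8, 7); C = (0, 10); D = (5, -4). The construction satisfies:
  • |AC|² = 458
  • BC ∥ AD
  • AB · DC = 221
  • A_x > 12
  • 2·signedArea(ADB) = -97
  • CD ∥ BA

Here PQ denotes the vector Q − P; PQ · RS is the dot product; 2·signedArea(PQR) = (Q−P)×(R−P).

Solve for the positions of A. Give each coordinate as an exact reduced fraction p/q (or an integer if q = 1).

A = (13, -7)

1. A_x = 13  [BC ∥ AD ∩ CD ∥ BA]
2. A_y = -7  [BC ∥ AD ∩ CD ∥ BA]
   → A = (13, -7)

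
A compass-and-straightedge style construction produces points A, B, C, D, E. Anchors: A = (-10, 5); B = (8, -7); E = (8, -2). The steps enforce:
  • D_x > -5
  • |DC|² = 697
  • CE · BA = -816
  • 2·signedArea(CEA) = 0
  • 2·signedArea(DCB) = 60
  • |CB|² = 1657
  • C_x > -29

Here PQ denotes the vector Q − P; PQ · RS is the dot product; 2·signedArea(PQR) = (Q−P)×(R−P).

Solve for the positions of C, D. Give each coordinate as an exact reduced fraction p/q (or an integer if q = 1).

1. C_x = -28  [2·signedArea(CEA) = 0 ∩ CE · BA = -816]
2. C_y = 12  [2·signedArea(CEA) = 0 ∩ CE · BA = -816]
   → C = (-28, 12)
3. D_x = -4  [line 19·x + 36·y + 40 = 0 ∩ |DC|² = 697]
4. D_y = 1  [line 19·x + 36·y + 40 = 0 ∩ |DC|² = 697]
   → D = (-4, 1)

C = (-28, 12)
D = (-4, 1)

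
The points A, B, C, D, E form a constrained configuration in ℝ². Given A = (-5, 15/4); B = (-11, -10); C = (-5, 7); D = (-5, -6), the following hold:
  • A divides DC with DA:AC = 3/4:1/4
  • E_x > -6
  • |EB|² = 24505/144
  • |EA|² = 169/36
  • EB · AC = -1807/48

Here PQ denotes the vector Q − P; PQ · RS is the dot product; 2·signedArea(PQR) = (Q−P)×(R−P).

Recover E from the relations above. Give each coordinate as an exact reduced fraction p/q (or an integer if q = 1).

E = (-5, 19/12)

1. E_y = 19/12  [EB · AC = -1807/48]
2. E_x = -5  [|EA|² = 169/36]
   → E = (-5, 19/12)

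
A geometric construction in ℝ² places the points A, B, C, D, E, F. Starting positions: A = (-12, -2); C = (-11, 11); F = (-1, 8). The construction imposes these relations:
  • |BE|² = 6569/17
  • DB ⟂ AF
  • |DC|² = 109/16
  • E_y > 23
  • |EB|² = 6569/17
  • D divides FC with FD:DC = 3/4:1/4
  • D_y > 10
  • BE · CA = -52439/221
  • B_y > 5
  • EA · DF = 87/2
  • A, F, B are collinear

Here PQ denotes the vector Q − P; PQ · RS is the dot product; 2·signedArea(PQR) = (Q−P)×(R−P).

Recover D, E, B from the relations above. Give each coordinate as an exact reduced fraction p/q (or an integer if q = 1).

B = (-881/221, 1168/221)
D = (-17/2, 41/4)
E = (-10, 24)

1. D_x = -17/2  [D divides FC with FD:DC = 3/4:1/4]
2. D_y = 41/4  [D divides FC with FD:DC = 3/4:1/4]
   → D = (-17/2, 41/4)
3. B_x = -881/221  [A, F, B are collinear ∩ DB ⟂ AF]
4. B_y = 1168/221  [A, F, B are collinear ∩ DB ⟂ AF]
   → B = (-881/221, 1168/221)
5. E_x = -10  [EA · DF = 87/2 ∩ BE · CA = -52439/221]
6. E_y = 24  [EA · DF = 87/2 ∩ BE · CA = -52439/221]
   → E = (-10, 24)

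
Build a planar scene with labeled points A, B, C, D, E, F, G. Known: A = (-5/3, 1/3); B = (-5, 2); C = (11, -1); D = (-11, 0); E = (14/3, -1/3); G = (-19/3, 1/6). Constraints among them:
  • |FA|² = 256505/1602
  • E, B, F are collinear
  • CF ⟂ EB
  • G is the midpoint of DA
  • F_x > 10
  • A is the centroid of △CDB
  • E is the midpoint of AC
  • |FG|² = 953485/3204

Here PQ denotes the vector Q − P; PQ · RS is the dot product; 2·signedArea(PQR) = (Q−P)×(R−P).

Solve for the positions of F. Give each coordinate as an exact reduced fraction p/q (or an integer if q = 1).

F = (1923/178, -323/178)

1. F_x = 1923/178  [E, B, F are collinear ∩ CF ⟂ EB]
2. F_y = -323/178  [E, B, F are collinear ∩ CF ⟂ EB]
   → F = (1923/178, -323/178)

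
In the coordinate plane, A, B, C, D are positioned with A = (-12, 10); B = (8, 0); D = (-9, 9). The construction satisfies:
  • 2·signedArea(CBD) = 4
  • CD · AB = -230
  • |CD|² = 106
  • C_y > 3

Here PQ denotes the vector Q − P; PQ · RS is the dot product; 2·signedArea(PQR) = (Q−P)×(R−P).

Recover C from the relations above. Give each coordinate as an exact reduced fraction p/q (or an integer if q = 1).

1. C_x = 0  [CD · AB = -230 ∩ 2·signedArea(CBD) = 4]
2. C_y = 4  [CD · AB = -230 ∩ 2·signedArea(CBD) = 4]
   → C = (0, 4)

C = (0, 4)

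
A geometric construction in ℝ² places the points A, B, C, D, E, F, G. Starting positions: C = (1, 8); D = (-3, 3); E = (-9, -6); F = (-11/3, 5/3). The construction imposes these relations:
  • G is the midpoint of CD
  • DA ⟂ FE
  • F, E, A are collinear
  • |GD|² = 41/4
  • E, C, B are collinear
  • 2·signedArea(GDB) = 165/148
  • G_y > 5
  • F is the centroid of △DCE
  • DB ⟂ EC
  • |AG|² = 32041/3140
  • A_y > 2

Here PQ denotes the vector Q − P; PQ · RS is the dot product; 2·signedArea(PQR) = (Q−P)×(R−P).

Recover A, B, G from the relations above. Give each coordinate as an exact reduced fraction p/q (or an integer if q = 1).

A = (-2217/785, 2259/785)
B = (-201/74, 207/74)
G = (-1, 11/2)

1. A_x = -2217/785  [F, E, A are collinear ∩ DA ⟂ FE]
2. A_y = 2259/785  [F, E, A are collinear ∩ DA ⟂ FE]
   → A = (-2217/785, 2259/785)
3. B_x = -201/74  [E, C, B are collinear ∩ DB ⟂ EC]
4. B_y = 207/74  [E, C, B are collinear ∩ DB ⟂ EC]
   → B = (-201/74, 207/74)
5. G_x = -1  [G is the midpoint of CD]
6. G_y = 11/2  [G is the midpoint of CD]
   → G = (-1, 11/2)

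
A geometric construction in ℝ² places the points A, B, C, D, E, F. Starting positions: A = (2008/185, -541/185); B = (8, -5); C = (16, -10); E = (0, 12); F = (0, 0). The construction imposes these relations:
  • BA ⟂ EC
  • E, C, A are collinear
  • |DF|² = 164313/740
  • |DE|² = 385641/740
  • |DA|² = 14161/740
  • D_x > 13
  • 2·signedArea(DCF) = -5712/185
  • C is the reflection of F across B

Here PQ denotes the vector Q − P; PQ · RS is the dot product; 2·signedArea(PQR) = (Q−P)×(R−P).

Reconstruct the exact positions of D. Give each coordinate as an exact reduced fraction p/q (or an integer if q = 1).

1. D_x = 2484/185  [line -10·x + -16·y + 5712/185 = 0 ∩ |DE|² = 385641/740]
2. D_y = -2391/370  [line -10·x + -16·y + 5712/185 = 0 ∩ |DE|² = 385641/740]
   → D = (2484/185, -2391/370)

D = (2484/185, -2391/370)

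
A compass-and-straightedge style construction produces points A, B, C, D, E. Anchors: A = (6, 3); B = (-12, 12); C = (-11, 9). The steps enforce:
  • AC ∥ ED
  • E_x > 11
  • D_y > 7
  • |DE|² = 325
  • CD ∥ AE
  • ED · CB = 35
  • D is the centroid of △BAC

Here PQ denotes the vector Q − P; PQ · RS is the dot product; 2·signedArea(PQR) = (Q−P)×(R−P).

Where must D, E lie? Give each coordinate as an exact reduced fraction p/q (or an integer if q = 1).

D = (-17/3, 8)
E = (34/3, 2)

1. D_x = -17/3  [D is the centroid of △BAC]
2. D_y = 8  [D is the centroid of △BAC]
   → D = (-17/3, 8)
3. E_x = 34/3  [AC ∥ ED ∩ CD ∥ AE]
4. E_y = 2  [AC ∥ ED ∩ CD ∥ AE]
   → E = (34/3, 2)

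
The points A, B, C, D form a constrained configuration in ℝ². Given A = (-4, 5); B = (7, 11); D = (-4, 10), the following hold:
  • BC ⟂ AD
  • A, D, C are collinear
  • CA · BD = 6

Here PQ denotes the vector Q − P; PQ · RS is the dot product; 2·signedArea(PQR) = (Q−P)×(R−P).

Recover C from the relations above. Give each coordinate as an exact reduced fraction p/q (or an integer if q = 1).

C = (-4, 11)

1. C_x = -4  [A, D, C are collinear ∩ BC ⟂ AD]
2. C_y = 11  [A, D, C are collinear ∩ BC ⟂ AD]
   → C = (-4, 11)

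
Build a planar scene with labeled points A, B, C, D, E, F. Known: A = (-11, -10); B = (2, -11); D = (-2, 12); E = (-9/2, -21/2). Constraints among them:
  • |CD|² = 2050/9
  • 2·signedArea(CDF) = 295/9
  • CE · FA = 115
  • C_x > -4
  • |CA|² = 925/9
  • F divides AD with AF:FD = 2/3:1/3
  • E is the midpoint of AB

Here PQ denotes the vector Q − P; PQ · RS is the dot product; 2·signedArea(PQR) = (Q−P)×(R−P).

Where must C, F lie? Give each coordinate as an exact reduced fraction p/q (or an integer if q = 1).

1. F_x = -5  [F divides AD with AF:FD = 2/3:1/3]
2. F_y = 14/3  [F divides AD with AF:FD = 2/3:1/3]
   → F = (-5, 14/3)
3. C_x = -11/3  [CE · FA = 115 ∩ 2·signedArea(CDF) = 295/9]
4. C_y = -3  [CE · FA = 115 ∩ 2·signedArea(CDF) = 295/9]
   → C = (-11/3, -3)

C = (-11/3, -3)
F = (-5, 14/3)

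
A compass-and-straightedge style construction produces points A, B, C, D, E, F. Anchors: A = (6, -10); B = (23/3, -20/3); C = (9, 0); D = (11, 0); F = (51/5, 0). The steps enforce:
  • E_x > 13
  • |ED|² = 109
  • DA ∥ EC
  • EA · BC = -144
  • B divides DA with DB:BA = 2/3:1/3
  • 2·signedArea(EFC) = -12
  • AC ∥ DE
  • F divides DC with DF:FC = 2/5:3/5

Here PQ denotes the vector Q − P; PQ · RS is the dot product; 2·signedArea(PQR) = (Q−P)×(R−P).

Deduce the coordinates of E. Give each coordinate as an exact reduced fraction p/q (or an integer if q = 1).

1. E_x = 14  [DA ∥ EC ∩ AC ∥ DE]
2. E_y = 10  [DA ∥ EC ∩ AC ∥ DE]
   → E = (14, 10)

E = (14, 10)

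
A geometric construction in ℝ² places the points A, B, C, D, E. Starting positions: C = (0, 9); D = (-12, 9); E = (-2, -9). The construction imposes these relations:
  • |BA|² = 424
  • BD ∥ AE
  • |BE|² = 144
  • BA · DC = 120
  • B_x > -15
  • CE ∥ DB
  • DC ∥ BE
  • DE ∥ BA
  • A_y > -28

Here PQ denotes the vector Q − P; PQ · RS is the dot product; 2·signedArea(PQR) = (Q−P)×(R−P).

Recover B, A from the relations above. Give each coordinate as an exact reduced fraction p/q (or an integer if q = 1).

A = (-4, -27)
B = (-14, -9)

1. B_x = -14  [DC ∥ BE ∩ CE ∥ DB]
2. B_y = -9  [DC ∥ BE ∩ CE ∥ DB]
   → B = (-14, -9)
3. A_x = -4  [BD ∥ AE ∩ DE ∥ BA]
4. A_y = -27  [BD ∥ AE ∩ DE ∥ BA]
   → A = (-4, -27)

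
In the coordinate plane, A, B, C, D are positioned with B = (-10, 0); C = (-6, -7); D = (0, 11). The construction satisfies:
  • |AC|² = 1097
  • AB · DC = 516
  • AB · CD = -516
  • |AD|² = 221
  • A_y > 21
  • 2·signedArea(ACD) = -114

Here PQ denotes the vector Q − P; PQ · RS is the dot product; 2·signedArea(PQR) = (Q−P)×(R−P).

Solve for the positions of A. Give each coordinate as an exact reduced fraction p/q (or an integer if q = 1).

A = (10, 22)

1. A_x = 10  [2·signedArea(ACD) = -114 ∩ AB · DC = 516]
2. A_y = 22  [2·signedArea(ACD) = -114 ∩ AB · DC = 516]
   → A = (10, 22)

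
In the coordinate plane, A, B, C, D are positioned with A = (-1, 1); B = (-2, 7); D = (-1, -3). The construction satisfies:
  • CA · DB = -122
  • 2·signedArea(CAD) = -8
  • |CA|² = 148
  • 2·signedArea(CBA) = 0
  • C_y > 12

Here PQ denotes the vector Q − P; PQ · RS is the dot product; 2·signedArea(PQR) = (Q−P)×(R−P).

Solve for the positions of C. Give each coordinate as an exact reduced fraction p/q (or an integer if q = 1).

C = (-3, 13)

1. C_x = -3  [2·signedArea(CBA) = 0 ∩ 2·signedArea(CAD) = -8]
2. C_y = 13  [2·signedArea(CBA) = 0 ∩ 2·signedArea(CAD) = -8]
   → C = (-3, 13)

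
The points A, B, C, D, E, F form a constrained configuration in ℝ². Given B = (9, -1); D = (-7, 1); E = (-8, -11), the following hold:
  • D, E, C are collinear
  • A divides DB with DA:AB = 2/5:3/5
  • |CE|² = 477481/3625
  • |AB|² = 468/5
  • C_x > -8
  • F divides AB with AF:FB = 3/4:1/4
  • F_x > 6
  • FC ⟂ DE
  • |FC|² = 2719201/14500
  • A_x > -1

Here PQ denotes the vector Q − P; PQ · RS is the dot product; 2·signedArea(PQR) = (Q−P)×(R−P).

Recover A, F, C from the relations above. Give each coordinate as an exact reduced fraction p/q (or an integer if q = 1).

A = (-3/5, 1/5)
C = (-5109/725, 317/725)
F = (33/5, -7/10)

1. A_x = -3/5  [A divides DB with DA:AB = 2/5:3/5]
2. A_y = 1/5  [A divides DB with DA:AB = 2/5:3/5]
   → A = (-3/5, 1/5)
3. F_x = 33/5  [F divides AB with AF:FB = 3/4:1/4]
4. F_y = -7/10  [F divides AB with AF:FB = 3/4:1/4]
   → F = (33/5, -7/10)
5. C_x = -5109/725  [D, E, C are collinear ∩ FC ⟂ DE]
6. C_y = 317/725  [D, E, C are collinear ∩ FC ⟂ DE]
   → C = (-5109/725, 317/725)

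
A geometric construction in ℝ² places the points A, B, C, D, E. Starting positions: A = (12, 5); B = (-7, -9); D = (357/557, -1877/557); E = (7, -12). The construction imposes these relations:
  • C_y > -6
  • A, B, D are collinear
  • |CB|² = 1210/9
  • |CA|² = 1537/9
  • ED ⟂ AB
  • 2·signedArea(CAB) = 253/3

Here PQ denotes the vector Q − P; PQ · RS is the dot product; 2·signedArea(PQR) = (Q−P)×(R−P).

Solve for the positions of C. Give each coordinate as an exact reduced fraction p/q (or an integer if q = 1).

C = (4, -16/3)

1. C_x = 4  [line 14·x + -19·y + -472/3 = 0 ∩ |CB|² = 1210/9]
2. C_y = -16/3  [line 14·x + -19·y + -472/3 = 0 ∩ |CB|² = 1210/9]
   → C = (4, -16/3)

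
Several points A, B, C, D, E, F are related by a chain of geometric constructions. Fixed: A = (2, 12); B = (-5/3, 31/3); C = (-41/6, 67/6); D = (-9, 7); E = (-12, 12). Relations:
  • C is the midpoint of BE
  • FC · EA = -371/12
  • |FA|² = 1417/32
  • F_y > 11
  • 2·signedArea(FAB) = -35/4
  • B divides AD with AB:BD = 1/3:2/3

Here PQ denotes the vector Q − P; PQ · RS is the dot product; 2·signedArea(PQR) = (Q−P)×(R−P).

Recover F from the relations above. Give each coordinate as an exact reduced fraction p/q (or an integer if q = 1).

F = (-37/8, 91/8)

1. F_x = -37/8  [FC · EA = -371/12 ∩ 2·signedArea(FAB) = -35/4]
2. F_y = 91/8  [FC · EA = -371/12 ∩ 2·signedArea(FAB) = -35/4]
   → F = (-37/8, 91/8)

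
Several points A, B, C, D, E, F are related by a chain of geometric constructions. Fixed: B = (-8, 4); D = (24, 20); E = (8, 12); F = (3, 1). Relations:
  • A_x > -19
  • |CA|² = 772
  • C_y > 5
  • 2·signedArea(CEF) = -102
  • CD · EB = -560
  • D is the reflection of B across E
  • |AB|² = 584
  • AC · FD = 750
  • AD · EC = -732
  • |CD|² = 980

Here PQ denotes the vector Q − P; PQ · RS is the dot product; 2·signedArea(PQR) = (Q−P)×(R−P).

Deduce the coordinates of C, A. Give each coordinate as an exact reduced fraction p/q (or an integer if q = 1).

1. C_x = -4  [2·signedArea(CEF) = -102 ∩ CD · EB = -560]
2. C_y = 6  [2·signedArea(CEF) = -102 ∩ CD · EB = -560]
   → C = (-4, 6)
3. A_x = -18  [AC · FD = 750 ∩ AD · EC = -732]
4. A_y = -18  [AC · FD = 750 ∩ AD · EC = -732]
   → A = (-18, -18)

A = (-18, -18)
C = (-4, 6)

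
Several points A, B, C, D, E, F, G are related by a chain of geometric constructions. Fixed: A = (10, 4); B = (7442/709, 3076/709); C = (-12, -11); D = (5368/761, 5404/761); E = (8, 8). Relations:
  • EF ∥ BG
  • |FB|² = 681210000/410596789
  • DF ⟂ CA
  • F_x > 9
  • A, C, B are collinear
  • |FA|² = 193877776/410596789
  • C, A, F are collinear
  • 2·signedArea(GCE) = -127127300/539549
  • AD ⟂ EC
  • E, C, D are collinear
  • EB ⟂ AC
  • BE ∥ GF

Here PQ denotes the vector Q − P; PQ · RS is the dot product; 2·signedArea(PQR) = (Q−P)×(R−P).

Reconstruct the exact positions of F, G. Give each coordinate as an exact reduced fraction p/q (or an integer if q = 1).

1. F_x = 5089162/539549  [C, A, F are collinear ∩ DF ⟂ CA]
2. F_y = 1949336/539549  [C, A, F are collinear ∩ DF ⟂ CA]
   → F = (5089162/539549, 1949336/539549)
3. G_x = 6436132/539549  [BE ∥ GF ∩ EF ∥ BG]
4. G_y = -26220/539549  [BE ∥ GF ∩ EF ∥ BG]
   → G = (6436132/539549, -26220/539549)

F = (5089162/539549, 1949336/539549)
G = (6436132/539549, -26220/539549)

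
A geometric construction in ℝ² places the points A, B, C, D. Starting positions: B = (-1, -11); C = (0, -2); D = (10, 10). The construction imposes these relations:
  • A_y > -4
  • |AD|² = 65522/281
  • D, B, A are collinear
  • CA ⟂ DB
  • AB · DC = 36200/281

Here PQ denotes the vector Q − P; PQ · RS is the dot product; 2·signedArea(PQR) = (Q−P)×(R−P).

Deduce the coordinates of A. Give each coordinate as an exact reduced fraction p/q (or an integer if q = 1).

1. A_x = 819/281  [D, B, A are collinear ∩ CA ⟂ DB]
2. A_y = -991/281  [D, B, A are collinear ∩ CA ⟂ DB]
   → A = (819/281, -991/281)

A = (819/281, -991/281)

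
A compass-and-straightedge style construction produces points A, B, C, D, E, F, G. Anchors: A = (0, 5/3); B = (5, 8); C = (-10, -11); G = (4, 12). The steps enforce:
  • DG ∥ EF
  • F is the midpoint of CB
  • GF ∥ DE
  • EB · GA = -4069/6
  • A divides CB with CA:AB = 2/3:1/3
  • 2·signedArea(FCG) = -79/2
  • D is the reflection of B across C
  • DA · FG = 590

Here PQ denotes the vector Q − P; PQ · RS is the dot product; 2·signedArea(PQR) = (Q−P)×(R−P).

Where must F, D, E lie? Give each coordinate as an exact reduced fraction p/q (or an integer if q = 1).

D = (-25, -30)
E = (-63/2, -87/2)
F = (-5/2, -3/2)

1. F_x = -5/2  [F is the midpoint of CB]
2. F_y = -3/2  [F is the midpoint of CB]
   → F = (-5/2, -3/2)
3. D_x = -25  [D is the reflection of B across C]
4. D_y = -30  [D is the reflection of B across C]
   → D = (-25, -30)
5. E_x = -63/2  [DG ∥ EF ∩ GF ∥ DE]
6. E_y = -87/2  [DG ∥ EF ∩ GF ∥ DE]
   → E = (-63/2, -87/2)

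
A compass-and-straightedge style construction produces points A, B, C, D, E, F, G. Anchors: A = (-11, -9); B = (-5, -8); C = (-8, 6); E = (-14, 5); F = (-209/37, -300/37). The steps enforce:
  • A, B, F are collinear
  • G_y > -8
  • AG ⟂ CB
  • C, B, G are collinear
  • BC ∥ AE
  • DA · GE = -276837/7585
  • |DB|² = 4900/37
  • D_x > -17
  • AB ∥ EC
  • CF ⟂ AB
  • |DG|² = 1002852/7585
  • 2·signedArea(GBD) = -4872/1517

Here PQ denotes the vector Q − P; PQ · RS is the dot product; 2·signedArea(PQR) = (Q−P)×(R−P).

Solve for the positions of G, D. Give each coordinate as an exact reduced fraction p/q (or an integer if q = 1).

1. G_x = -1037/205  [C, B, G are collinear ∩ AG ⟂ CB]
2. G_y = -1584/205  [C, B, G are collinear ∩ AG ⟂ CB]
   → G = (-1037/205, -1584/205)
3. D_x = -605/37  [DA · GE = -276837/7585 ∩ 2·signedArea(GBD) = -4872/1517]
4. D_y = -366/37  [DA · GE = -276837/7585 ∩ 2·signedArea(GBD) = -4872/1517]
   → D = (-605/37, -366/37)

D = (-605/37, -366/37)
G = (-1037/205, -1584/205)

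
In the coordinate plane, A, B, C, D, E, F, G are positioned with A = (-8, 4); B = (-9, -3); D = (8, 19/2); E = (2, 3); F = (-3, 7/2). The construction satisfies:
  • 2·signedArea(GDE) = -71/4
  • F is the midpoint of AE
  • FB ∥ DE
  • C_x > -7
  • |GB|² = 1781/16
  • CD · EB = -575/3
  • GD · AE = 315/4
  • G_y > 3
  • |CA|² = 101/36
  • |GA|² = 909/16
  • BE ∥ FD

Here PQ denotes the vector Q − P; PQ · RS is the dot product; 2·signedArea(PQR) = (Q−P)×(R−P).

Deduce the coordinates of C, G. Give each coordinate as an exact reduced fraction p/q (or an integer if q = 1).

C = (-19/3, 23/6)
G = (-1/2, 13/4)

1. C_x = -19/3  [line 11·x + 6·y + 140/3 = 0 ∩ |CA|² = 101/36]
2. C_y = 23/6  [line 11·x + 6·y + 140/3 = 0 ∩ |CA|² = 101/36]
   → C = (-19/3, 23/6)
3. G_x = -1/2  [GD · AE = 315/4 ∩ 2·signedArea(GDE) = -71/4]
4. G_y = 13/4  [GD · AE = 315/4 ∩ 2·signedArea(GDE) = -71/4]
   → G = (-1/2, 13/4)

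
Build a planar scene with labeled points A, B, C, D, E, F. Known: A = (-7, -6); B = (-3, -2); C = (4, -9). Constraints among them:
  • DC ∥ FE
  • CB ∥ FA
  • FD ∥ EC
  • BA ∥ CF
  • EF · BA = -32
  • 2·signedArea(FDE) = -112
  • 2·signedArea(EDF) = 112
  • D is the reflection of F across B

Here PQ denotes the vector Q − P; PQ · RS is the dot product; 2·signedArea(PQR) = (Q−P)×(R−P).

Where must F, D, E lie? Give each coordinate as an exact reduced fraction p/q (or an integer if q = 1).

D = (-6, 9)
E = (10, -31)
F = (0, -13)

1. F_x = 0  [CB ∥ FA ∩ BA ∥ CF]
2. F_y = -13  [CB ∥ FA ∩ BA ∥ CF]
   → F = (0, -13)
3. D_x = -6  [D is the reflection of F across B]
4. D_y = 9  [D is the reflection of F across B]
   → D = (-6, 9)
5. E_x = 10  [FD ∥ EC ∩ DC ∥ FE]
6. E_y = -31  [FD ∥ EC ∩ DC ∥ FE]
   → E = (10, -31)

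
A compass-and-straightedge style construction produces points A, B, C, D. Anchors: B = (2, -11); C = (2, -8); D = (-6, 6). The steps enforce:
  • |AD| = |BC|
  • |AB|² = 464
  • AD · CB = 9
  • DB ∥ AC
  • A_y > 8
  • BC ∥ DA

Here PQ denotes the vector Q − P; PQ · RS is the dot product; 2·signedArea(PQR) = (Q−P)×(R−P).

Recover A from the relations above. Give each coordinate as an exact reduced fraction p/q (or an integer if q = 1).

1. A_x = -6  [DB ∥ AC ∩ BC ∥ DA]
2. A_y = 9  [DB ∥ AC ∩ BC ∥ DA]
   → A = (-6, 9)

A = (-6, 9)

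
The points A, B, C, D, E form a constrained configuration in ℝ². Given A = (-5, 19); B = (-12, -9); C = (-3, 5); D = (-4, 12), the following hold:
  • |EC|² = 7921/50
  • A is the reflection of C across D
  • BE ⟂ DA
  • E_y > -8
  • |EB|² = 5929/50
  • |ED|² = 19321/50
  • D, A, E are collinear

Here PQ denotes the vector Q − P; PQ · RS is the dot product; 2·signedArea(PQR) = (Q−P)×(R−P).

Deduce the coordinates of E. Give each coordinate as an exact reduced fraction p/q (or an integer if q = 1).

1. E_x = -61/50  [D, A, E are collinear ∩ BE ⟂ DA]
2. E_y = -373/50  [D, A, E are collinear ∩ BE ⟂ DA]
   → E = (-61/50, -373/50)

E = (-61/50, -373/50)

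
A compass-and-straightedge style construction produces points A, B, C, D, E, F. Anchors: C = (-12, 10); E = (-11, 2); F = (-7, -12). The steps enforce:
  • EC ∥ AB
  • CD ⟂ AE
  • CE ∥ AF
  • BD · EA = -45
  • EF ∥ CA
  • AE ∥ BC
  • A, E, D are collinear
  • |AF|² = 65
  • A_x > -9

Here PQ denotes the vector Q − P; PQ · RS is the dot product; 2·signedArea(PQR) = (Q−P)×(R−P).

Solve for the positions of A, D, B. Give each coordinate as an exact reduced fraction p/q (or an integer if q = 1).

A = (-8, -4)
B = (-9, 4)
D = (-72/5, 44/5)

1. A_x = -8  [CE ∥ AF ∩ EF ∥ CA]
2. A_y = -4  [CE ∥ AF ∩ EF ∥ CA]
   → A = (-8, -4)
3. D_x = -72/5  [A, E, D are collinear ∩ CD ⟂ AE]
4. D_y = 44/5  [A, E, D are collinear ∩ CD ⟂ AE]
   → D = (-72/5, 44/5)
5. B_x = -9  [AE ∥ BC ∩ EC ∥ AB]
6. B_y = 4  [AE ∥ BC ∩ EC ∥ AB]
   → B = (-9, 4)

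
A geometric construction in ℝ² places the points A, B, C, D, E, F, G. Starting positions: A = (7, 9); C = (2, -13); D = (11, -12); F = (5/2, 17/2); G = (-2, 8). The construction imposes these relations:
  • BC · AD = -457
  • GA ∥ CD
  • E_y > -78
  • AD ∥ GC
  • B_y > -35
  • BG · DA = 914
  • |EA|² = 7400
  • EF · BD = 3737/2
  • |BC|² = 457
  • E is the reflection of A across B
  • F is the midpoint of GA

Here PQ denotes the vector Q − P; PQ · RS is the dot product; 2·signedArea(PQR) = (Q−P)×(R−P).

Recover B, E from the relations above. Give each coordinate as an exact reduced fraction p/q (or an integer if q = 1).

B = (6, -34)
E = (5, -77)

1. B_x = 6  [line 4·x + -21·y + -738 = 0 ∩ |BC|² = 457]
2. B_y = -34  [line 4·x + -21·y + -738 = 0 ∩ |BC|² = 457]
   → B = (6, -34)
3. E_x = 5  [E is the reflection of A across B]
4. E_y = -77  [E is the reflection of A across B]
   → E = (5, -77)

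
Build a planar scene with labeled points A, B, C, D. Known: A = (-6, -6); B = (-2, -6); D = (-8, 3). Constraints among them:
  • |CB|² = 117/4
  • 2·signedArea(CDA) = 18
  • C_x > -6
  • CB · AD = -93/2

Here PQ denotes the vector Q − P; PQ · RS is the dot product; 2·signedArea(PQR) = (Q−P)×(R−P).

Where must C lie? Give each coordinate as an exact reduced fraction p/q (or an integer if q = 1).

1. C_x = -5  [CB · AD = -93/2 ∩ 2·signedArea(CDA) = 18]
2. C_y = -3/2  [CB · AD = -93/2 ∩ 2·signedArea(CDA) = 18]
   → C = (-5, -3/2)

C = (-5, -3/2)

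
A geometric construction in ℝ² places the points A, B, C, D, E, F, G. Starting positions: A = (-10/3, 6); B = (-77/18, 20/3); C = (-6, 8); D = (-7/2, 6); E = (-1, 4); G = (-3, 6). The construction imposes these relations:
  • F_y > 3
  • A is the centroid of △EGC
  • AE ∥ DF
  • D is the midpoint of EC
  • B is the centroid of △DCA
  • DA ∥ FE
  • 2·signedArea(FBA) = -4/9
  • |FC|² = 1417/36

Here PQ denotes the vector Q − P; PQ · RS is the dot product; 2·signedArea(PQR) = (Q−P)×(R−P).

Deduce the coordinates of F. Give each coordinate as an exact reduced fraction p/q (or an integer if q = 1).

F = (-7/6, 4)

1. F_x = -7/6  [DA ∥ FE ∩ AE ∥ DF]
2. F_y = 4  [DA ∥ FE ∩ AE ∥ DF]
   → F = (-7/6, 4)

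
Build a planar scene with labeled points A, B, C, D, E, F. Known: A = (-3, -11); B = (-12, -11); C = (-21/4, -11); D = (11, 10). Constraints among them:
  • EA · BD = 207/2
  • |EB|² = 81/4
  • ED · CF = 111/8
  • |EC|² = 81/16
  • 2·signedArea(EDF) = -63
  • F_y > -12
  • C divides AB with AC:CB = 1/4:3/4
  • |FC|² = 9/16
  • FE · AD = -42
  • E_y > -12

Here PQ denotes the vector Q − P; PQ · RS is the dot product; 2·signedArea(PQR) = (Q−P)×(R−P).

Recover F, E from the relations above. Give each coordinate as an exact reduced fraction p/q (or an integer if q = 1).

1. E_x = -15/2  [line -23·x + -21·y + -807/2 = 0 ∩ |EC|² = 81/16]
2. E_y = -11  [line -23·x + -21·y + -807/2 = 0 ∩ |EC|² = 81/16]
   → E = (-15/2, -11)
3. F_x = -9/2  [FE · AD = -42 ∩ 2·signedArea(EDF) = -63]
4. F_y = -11  [FE · AD = -42 ∩ 2·signedArea(EDF) = -63]
   → F = (-9/2, -11)

E = (-15/2, -11)
F = (-9/2, -11)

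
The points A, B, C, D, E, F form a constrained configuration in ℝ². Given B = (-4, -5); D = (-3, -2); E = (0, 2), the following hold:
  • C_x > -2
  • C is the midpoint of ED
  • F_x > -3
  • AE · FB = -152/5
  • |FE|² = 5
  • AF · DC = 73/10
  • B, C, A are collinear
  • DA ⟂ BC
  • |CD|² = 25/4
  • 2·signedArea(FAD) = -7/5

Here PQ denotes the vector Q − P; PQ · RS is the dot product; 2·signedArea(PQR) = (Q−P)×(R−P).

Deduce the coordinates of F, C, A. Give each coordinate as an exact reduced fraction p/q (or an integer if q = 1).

1. C_x = -3/2  [C is the midpoint of ED]
2. C_y = 0  [C is the midpoint of ED]
   → C = (-3/2, 0)
3. A_x = -13/5  [B, C, A are collinear ∩ DA ⟂ BC]
4. A_y = -11/5  [B, C, A are collinear ∩ DA ⟂ BC]
   → A = (-13/5, -11/5)
5. F_x = -2  [2·signedArea(FAD) = -7/5 ∩ AF · DC = 73/10]
6. F_y = 1  [2·signedArea(FAD) = -7/5 ∩ AF · DC = 73/10]
   → F = (-2, 1)

A = (-13/5, -11/5)
C = (-3/2, 0)
F = (-2, 1)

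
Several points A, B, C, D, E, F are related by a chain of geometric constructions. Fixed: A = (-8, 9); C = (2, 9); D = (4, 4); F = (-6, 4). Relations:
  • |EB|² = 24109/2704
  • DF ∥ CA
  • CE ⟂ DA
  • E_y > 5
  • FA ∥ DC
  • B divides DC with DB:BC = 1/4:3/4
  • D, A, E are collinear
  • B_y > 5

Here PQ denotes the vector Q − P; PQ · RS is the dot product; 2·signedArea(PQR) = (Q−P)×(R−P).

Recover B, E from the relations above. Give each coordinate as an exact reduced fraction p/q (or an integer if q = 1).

B = (7/2, 21/4)
E = (88/169, 921/169)

1. B_x = 7/2  [B divides DC with DB:BC = 1/4:3/4]
2. B_y = 21/4  [B divides DC with DB:BC = 1/4:3/4]
   → B = (7/2, 21/4)
3. E_x = 88/169  [D, A, E are collinear ∩ CE ⟂ DA]
4. E_y = 921/169  [D, A, E are collinear ∩ CE ⟂ DA]
   → E = (88/169, 921/169)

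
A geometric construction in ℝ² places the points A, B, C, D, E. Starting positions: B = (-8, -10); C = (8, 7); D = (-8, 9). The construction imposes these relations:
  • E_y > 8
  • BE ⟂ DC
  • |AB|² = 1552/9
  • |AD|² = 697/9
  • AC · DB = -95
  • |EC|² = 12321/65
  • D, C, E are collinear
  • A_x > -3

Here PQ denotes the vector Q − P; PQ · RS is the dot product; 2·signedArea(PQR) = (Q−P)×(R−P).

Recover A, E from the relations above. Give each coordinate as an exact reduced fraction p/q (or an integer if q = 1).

1. A_y = 2  [AC · DB = -95]
2. A_x = -8/3  [|AD|² = 697/9]
   → A = (-8/3, 2)
3. E_x = -368/65  [D, C, E are collinear ∩ BE ⟂ DC]
4. E_y = 566/65  [D, C, E are collinear ∩ BE ⟂ DC]
   → E = (-368/65, 566/65)

A = (-8/3, 2)
E = (-368/65, 566/65)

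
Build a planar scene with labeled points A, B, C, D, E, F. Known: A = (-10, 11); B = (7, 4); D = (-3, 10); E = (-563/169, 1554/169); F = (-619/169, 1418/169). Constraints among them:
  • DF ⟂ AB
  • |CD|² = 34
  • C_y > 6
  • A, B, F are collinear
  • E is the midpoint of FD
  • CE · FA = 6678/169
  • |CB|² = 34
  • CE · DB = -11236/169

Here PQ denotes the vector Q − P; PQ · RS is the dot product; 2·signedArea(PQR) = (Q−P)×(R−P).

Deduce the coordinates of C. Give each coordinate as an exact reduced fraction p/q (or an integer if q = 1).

C = (2, 7)

1. C_x = 2  [CE · DB = -11236/169 ∩ CE · FA = 6678/169]
2. C_y = 7  [CE · DB = -11236/169 ∩ CE · FA = 6678/169]
   → C = (2, 7)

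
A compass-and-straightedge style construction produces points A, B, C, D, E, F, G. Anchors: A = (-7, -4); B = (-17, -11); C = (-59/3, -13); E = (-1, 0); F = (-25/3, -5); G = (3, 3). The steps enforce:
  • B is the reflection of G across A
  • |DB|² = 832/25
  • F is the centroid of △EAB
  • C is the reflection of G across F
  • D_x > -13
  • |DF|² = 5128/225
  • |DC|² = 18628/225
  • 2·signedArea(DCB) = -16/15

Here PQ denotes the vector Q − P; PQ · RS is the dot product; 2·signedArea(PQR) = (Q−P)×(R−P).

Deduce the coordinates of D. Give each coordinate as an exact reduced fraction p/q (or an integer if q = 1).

1. D_x = -61/5  [line -2·x + 8/3·y + -18/5 = 0 ∩ |DB|² = 832/25]
2. D_y = -39/5  [line -2·x + 8/3·y + -18/5 = 0 ∩ |DB|² = 832/25]
   → D = (-61/5, -39/5)

D = (-61/5, -39/5)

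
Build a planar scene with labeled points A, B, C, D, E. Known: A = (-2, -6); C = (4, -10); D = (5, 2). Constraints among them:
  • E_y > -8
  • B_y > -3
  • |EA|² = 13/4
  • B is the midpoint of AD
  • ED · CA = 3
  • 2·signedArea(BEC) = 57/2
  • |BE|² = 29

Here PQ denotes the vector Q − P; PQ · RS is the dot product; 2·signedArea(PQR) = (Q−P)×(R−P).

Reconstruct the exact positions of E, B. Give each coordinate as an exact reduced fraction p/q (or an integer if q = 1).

B = (3/2, -2)
E = (-1/2, -7)

1. E_x = -1/2  [line 6·x + -4·y + -25 = 0 ∩ |EA|² = 13/4]
2. E_y = -7  [line 6·x + -4·y + -25 = 0 ∩ |EA|² = 13/4]
   → E = (-1/2, -7)
3. B_x = 3/2  [B is the midpoint of AD]
4. B_y = -2  [B is the midpoint of AD]
   → B = (3/2, -2)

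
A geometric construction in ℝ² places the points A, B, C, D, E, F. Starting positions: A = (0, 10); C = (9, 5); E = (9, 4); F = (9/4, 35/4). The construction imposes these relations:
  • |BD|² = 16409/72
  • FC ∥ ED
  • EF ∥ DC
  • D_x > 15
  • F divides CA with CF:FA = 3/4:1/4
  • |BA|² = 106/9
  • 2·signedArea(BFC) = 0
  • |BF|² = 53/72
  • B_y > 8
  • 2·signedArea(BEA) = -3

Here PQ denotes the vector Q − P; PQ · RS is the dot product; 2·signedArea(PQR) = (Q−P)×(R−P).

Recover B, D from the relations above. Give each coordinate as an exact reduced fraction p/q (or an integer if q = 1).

B = (3, 25/3)
D = (63/4, 1/4)

1. B_x = 3  [2·signedArea(BFC) = 0 ∩ 2·signedArea(BEA) = -3]
2. B_y = 25/3  [2·signedArea(BFC) = 0 ∩ 2·signedArea(BEA) = -3]
   → B = (3, 25/3)
3. D_x = 63/4  [EF ∥ DC ∩ FC ∥ ED]
4. D_y = 1/4  [EF ∥ DC ∩ FC ∥ ED]
   → D = (63/4, 1/4)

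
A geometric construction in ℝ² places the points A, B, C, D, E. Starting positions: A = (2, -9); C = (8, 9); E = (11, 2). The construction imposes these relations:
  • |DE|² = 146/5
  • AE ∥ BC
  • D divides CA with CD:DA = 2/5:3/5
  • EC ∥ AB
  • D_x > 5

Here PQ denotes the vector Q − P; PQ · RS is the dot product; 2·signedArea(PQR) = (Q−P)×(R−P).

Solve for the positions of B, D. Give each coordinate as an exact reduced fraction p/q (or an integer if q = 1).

B = (-1, -2)
D = (28/5, 9/5)

1. B_x = -1  [AE ∥ BC ∩ EC ∥ AB]
2. B_y = -2  [AE ∥ BC ∩ EC ∥ AB]
   → B = (-1, -2)
3. D_x = 28/5  [D divides CA with CD:DA = 2/5:3/5]
4. D_y = 9/5  [D divides CA with CD:DA = 2/5:3/5]
   → D = (28/5, 9/5)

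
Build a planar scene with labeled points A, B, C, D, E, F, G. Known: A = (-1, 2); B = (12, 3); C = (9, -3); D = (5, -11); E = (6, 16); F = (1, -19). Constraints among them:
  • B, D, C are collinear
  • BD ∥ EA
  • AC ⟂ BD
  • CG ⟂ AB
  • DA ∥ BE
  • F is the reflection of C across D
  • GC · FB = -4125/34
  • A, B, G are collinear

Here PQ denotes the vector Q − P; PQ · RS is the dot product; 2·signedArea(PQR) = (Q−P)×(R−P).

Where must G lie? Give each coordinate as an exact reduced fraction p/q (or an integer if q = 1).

G = (291/34, 93/34)

1. G_x = 291/34  [A, B, G are collinear ∩ CG ⟂ AB]
2. G_y = 93/34  [A, B, G are collinear ∩ CG ⟂ AB]
   → G = (291/34, 93/34)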